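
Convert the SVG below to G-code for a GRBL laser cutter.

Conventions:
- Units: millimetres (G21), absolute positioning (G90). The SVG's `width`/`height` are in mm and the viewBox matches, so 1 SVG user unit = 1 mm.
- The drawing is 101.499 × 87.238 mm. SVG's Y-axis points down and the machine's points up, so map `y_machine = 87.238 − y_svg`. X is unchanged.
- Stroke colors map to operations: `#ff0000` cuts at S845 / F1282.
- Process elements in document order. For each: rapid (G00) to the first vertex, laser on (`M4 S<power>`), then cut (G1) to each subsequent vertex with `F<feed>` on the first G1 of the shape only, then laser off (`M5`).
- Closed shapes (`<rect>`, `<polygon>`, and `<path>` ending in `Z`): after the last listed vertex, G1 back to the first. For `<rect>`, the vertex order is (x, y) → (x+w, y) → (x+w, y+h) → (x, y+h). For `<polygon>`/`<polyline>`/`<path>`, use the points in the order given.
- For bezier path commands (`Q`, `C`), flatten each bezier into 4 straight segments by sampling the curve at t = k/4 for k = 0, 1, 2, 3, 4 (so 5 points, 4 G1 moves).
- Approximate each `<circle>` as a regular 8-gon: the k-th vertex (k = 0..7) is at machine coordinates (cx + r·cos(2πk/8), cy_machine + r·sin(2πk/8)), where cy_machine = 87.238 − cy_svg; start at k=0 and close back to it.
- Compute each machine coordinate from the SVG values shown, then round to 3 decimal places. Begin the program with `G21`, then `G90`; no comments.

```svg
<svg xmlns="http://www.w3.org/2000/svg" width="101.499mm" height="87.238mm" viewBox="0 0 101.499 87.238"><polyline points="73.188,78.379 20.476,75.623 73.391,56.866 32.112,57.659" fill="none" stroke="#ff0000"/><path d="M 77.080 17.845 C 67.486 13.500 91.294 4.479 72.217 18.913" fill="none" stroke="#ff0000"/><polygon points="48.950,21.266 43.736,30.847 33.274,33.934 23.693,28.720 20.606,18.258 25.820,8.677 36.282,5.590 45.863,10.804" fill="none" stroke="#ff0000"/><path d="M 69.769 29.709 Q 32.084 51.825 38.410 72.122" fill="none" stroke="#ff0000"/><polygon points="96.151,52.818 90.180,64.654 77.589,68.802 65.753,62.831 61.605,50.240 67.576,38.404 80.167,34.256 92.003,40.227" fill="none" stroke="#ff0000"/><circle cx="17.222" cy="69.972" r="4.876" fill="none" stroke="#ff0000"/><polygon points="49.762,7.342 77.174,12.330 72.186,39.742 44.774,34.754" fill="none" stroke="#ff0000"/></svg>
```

G21
G90
G00 X73.188 Y8.859
M4 S845
G1 X20.476 Y11.615 F1282
G1 X73.391 Y30.372
G1 X32.112 Y29.579
M5
G00 X77.080 Y69.393
M4 S845
G1 X74.955 Y73.089 F1282
G1 X78.205 Y75.901
G1 X79.676 Y75.192
G1 X72.217 Y68.325
M5
G00 X48.950 Y65.972
M4 S845
G1 X43.736 Y56.391 F1282
G1 X33.274 Y53.304
G1 X23.693 Y58.518
G1 X20.606 Y68.980
G1 X25.820 Y78.561
G1 X36.282 Y81.648
G1 X45.863 Y76.434
G1 X48.950 Y65.972
M5
G00 X69.769 Y57.529
M4 S845
G1 X53.677 Y46.585 F1282
G1 X43.087 Y35.868
G1 X37.998 Y25.378
G1 X38.410 Y15.116
M5
G00 X96.151 Y34.420
M4 S845
G1 X90.180 Y22.584 F1282
G1 X77.589 Y18.436
G1 X65.753 Y24.407
G1 X61.605 Y36.998
G1 X67.576 Y48.834
G1 X80.167 Y52.982
G1 X92.003 Y47.011
G1 X96.151 Y34.420
M5
G00 X22.098 Y17.266
M4 S845
G1 X20.670 Y20.714 F1282
G1 X17.222 Y22.142
G1 X13.774 Y20.714
G1 X12.346 Y17.266
G1 X13.774 Y13.818
G1 X17.222 Y12.390
G1 X20.670 Y13.818
G1 X22.098 Y17.266
M5
G00 X49.762 Y79.896
M4 S845
G1 X77.174 Y74.908 F1282
G1 X72.186 Y47.496
G1 X44.774 Y52.484
G1 X49.762 Y79.896
M5

viewBox `0 0 101.499 87.238` with mm width/height → 1 unit = 1 mm. Flip: y_m = 87.238 − y_svg.

**Shape 1** — `<polyline>` open polyline, stroke `#ff0000` → cut (S845, F1282). Machine vertices: (73.188,8.859) → (20.476,11.615) → (73.391,30.372) → (32.112,29.579). Open path.

**Shape 2** — `<path>` cubic bezier, stroke `#ff0000` → cut (S845, F1282). Control points (SVG): P0=(77.080,17.845), P1=(67.486,13.500), P2=(91.294,4.479), P3=(72.217,18.913); sampled at t=k/4. Machine vertices: (77.080,69.393) → (74.955,73.089) → (78.205,75.901) → (79.676,75.192) → (72.217,68.325). Open path.

**Shape 3** — `<polygon>` regular polygon, stroke `#ff0000` → cut (S845, F1282). Machine vertices: (48.950,65.972) → (43.736,56.391) → (33.274,53.304) → (23.693,58.518) → (20.606,68.980) → (25.820,78.561) → (36.282,81.648) → (45.863,76.434) → (48.950,65.972). Closed: final G1 returns to the first vertex.

**Shape 4** — `<path>` quadratic bezier, stroke `#ff0000` → cut (S845, F1282). Control points (SVG): P0=(69.769,29.709), P1=(32.084,51.825), P2=(38.410,72.122); sampled at t=k/4. Machine vertices: (69.769,57.529) → (53.677,46.585) → (43.087,35.868) → (37.998,25.378) → (38.410,15.116). Open path.

**Shape 5** — `<polygon>` regular polygon, stroke `#ff0000` → cut (S845, F1282). Machine vertices: (96.151,34.420) → (90.180,22.584) → (77.589,18.436) → (65.753,24.407) → (61.605,36.998) → (67.576,48.834) → (80.167,52.982) → (92.003,47.011) → (96.151,34.420). Closed: final G1 returns to the first vertex.

**Shape 6** — `<circle>` circle, stroke `#ff0000` → cut (S845, F1282). Machine vertices: (22.098,17.266) → (20.670,20.714) → (17.222,22.142) → (13.774,20.714) → (12.346,17.266) → (13.774,13.818) → (17.222,12.390) → (20.670,13.818) → (22.098,17.266). Closed: final G1 returns to the first vertex.

**Shape 7** — `<polygon>` regular polygon, stroke `#ff0000` → cut (S845, F1282). Machine vertices: (49.762,79.896) → (77.174,74.908) → (72.186,47.496) → (44.774,52.484) → (49.762,79.896). Closed: final G1 returns to the first vertex.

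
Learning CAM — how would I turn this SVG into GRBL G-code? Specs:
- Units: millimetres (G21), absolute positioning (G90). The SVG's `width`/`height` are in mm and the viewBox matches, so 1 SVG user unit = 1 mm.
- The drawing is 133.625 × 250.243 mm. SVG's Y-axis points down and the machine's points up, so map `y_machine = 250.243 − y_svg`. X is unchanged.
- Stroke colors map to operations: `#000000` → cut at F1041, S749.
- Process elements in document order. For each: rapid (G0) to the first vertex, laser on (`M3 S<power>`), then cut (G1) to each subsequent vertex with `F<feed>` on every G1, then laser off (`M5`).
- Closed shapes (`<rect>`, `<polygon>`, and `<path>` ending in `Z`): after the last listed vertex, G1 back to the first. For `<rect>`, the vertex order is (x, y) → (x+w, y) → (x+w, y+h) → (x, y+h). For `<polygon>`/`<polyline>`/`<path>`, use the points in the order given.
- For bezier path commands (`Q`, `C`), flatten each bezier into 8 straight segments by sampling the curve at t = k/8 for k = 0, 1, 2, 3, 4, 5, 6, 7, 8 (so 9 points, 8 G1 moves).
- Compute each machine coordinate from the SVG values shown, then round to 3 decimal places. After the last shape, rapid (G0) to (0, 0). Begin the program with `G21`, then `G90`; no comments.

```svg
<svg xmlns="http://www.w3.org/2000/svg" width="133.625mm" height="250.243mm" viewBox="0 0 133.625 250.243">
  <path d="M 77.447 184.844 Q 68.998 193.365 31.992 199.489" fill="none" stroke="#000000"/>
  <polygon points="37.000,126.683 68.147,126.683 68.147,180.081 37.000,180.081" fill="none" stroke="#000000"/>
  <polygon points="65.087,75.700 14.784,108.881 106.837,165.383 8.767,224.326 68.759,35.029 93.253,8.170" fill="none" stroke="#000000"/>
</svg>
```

G21
G90
G0 X77.447 Y65.399
M3 S749
G1 X74.889 Y63.306 F1041
G1 X71.438 Y61.288 F1041
G1 X67.094 Y59.345 F1041
G1 X61.859 Y57.477 F1041
G1 X55.731 Y55.684 F1041
G1 X48.710 Y53.966 F1041
G1 X40.797 Y52.322 F1041
G1 X31.992 Y50.754 F1041
M5
G0 X37.000 Y123.560
M3 S749
G1 X68.147 Y123.560 F1041
G1 X68.147 Y70.162 F1041
G1 X37.000 Y70.162 F1041
G1 X37.000 Y123.560 F1041
M5
G0 X65.087 Y174.543
M3 S749
G1 X14.784 Y141.362 F1041
G1 X106.837 Y84.860 F1041
G1 X8.767 Y25.917 F1041
G1 X68.759 Y215.214 F1041
G1 X93.253 Y242.073 F1041
G1 X65.087 Y174.543 F1041
M5
G0 X0.000 Y0.000

viewBox `0 0 133.625 250.243` with mm width/height → 1 unit = 1 mm. Flip: y_m = 250.243 − y_svg.

**Shape 1** — `<path>` quadratic bezier, stroke `#000000` → cut (S749, F1041). Control points (SVG): P0=(77.447,184.844), P1=(68.998,193.365), P2=(31.992,199.489); sampled at t=k/8. Machine vertices: (77.447,65.399) → (74.889,63.306) → (71.438,61.288) → (67.094,59.345) → (61.859,57.477) → (55.731,55.684) → (48.710,53.966) → (40.797,52.322) → (31.992,50.754). Open path.

**Shape 2** — `<polygon>` rectangle, stroke `#000000` → cut (S749, F1041). Machine vertices: (37.000,123.560) → (68.147,123.560) → (68.147,70.162) → (37.000,70.162) → (37.000,123.560). Closed: final G1 returns to the first vertex.

**Shape 3** — `<polygon>` closed polygon, stroke `#000000` → cut (S749, F1041). Machine vertices: (65.087,174.543) → (14.784,141.362) → (106.837,84.860) → (8.767,25.917) → (68.759,215.214) → (93.253,242.073) → (65.087,174.543). Closed: final G1 returns to the first vertex.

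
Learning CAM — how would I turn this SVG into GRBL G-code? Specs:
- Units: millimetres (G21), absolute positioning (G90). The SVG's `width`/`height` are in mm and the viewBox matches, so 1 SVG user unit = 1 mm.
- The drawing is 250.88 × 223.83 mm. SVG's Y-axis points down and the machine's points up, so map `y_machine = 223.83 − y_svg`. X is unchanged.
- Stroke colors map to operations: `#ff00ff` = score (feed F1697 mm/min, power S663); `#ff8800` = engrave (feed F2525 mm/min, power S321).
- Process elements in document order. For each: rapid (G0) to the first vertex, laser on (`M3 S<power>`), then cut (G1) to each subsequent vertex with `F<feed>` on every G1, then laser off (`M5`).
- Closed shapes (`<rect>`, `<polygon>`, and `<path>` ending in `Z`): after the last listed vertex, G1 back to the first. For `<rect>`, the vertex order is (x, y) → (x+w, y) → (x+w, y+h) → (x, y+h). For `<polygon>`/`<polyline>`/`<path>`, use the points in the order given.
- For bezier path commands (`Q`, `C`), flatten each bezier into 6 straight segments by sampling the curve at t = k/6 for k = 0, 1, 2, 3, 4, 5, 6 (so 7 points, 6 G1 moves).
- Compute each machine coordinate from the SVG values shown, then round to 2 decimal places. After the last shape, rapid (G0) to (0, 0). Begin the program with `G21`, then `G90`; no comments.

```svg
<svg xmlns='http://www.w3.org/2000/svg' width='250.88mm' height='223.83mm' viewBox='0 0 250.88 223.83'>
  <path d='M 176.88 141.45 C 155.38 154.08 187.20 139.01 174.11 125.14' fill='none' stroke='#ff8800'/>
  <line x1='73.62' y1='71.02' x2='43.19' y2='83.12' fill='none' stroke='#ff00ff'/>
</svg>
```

G21
G90
G0 X176.88 Y82.38
M3 S321
G1 X170.12 Y78.24 F2525
G1 X169.52 Y77.91 F2525
G1 X172.34 Y80.60 F2525
G1 X175.87 Y85.49 F2525
G1 X177.37 Y91.79 F2525
G1 X174.11 Y98.69 F2525
M5
G0 X73.62 Y152.81
M3 S663
G1 X43.19 Y140.71 F1697
M5
G0 X0.00 Y0.00

Since the viewBox matches the mm dimensions, user units are millimetres directly. The only transform is the Y-flip y_m = 223.83 − y_svg.

Shape 1 is a cubic bezier drawn with `<path>`. Its stroke #ff8800 means engrave at S321, F2525. After flipping Y the toolpath is (176.88,82.38) → (170.12,78.24) → (169.52,77.91) → (172.34,80.60) → (175.87,85.49) → (177.37,91.79) → (174.11,98.69).

Shape 2 is a line segment drawn with `<line>`. Its stroke #ff00ff means score at S663, F1697. After flipping Y the toolpath is (73.62,152.81) → (43.19,140.71).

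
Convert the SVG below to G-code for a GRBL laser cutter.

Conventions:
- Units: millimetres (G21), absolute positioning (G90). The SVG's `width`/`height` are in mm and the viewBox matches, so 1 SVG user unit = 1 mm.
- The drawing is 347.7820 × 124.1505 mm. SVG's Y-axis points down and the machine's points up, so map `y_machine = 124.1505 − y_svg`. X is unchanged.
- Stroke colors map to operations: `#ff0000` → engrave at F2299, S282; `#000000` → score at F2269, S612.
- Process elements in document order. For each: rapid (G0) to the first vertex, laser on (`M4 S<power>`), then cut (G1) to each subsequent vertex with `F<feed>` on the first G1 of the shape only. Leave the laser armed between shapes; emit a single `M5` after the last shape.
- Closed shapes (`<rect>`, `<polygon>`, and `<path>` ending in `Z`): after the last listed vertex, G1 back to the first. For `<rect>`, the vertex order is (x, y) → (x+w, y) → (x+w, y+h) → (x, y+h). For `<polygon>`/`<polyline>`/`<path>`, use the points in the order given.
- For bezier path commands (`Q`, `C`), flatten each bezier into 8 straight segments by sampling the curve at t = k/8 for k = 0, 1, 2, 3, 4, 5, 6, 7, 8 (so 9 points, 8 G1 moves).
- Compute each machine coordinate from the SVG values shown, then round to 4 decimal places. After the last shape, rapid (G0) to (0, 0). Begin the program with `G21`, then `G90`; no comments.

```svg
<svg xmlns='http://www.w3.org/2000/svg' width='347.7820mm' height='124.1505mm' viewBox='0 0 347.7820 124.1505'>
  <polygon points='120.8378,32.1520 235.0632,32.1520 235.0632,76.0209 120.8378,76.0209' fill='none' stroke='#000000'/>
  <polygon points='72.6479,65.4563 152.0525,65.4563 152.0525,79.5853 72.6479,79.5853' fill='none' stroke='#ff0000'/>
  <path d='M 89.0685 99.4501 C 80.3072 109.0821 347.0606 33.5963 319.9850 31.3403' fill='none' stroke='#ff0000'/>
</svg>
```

G21
G90
G0 X120.8378 Y91.9985
M4 S612
G1 X235.0632 Y91.9985 F2269
G1 X235.0632 Y48.1296
G1 X120.8378 Y48.1296
G1 X120.8378 Y91.9985
G0 X72.6479 Y58.6942
M4 S282
G1 X152.0525 Y58.6942 F2299
G1 X152.0525 Y44.5652
G1 X72.6479 Y44.5652
G1 X72.6479 Y58.6942
G0 X89.0685 Y24.7004
M4 S282
G1 X97.5858 Y24.7690 F2299
G1 X125.2605 Y30.9618
G1 X165.4208 Y41.4231
G1 X211.3946 Y54.2973
G1 X256.5099 Y67.7287
G1 X294.0948 Y79.8618
G1 X317.4771 Y88.8408
G1 X319.9850 Y92.8102
M5
G0 X0.0000 Y0.0000

1 u = 1 mm; y_m = 124.1505 − y.

[1] `<polygon>` rectangle, #000000→score S612 F2269: (120.8378,91.9985) → (235.0632,91.9985) → (235.0632,48.1296) → (120.8378,48.1296) → (120.8378,91.9985) (closed)

[2] `<polygon>` rectangle, #ff0000→engrave S282 F2299: (72.6479,58.6942) → (152.0525,58.6942) → (152.0525,44.5652) → (72.6479,44.5652) → (72.6479,58.6942) (closed)

[3] `<path>` cubic bezier, #ff0000→engrave S282 F2299: (89.0685,24.7004) → (97.5858,24.7690) → (125.2605,30.9618) → (165.4208,41.4231) → (211.3946,54.2973) → (256.5099,67.7287) → (294.0948,79.8618) → (317.4771,88.8408) → (319.9850,92.8102)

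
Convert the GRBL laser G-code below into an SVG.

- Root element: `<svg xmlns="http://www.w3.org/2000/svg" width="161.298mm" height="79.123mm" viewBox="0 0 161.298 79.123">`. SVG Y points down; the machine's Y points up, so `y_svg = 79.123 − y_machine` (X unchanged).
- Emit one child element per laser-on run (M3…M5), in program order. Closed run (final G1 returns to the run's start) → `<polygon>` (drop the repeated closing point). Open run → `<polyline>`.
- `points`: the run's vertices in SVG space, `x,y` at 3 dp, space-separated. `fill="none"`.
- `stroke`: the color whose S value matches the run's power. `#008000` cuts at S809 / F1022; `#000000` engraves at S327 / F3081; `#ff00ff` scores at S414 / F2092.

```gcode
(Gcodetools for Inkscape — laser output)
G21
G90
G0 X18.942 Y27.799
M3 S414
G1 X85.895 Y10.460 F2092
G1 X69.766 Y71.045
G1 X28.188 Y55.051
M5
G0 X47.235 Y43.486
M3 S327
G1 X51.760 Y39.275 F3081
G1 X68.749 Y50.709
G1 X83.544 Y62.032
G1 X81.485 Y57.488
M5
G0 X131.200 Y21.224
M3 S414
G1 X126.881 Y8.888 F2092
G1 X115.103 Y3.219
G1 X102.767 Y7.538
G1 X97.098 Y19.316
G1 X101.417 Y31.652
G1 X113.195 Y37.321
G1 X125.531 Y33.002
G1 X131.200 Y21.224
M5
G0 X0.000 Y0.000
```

Each laser-on run becomes one SVG element. Flip Y back into SVG space with y_svg = 79.123 − y_machine.

Run 1: S414 ⇒ score layer `#ff00ff`. The run is open, so emit a `<polyline>` with points (Y-flipped): 18.942,51.324 85.895,68.663 69.766,8.078 28.188,24.072.

Run 2: the run's S327 means `#000000` (engrave). The run is open, so emit a `<polyline>` with points (Y-flipped): 47.235,35.637 51.760,39.848 68.749,28.414 83.544,17.091 81.485,21.635.

Run 3: power S414 maps to stroke `#ff00ff` (score). The run returns to its start, so emit a `<polygon>` with points (Y-flipped): 131.200,57.899 126.881,70.235 115.103,75.904 102.767,71.585 97.098,59.807 101.417,47.471 113.195,41.802 125.531,46.121.

<svg xmlns="http://www.w3.org/2000/svg" width="161.298mm" height="79.123mm" viewBox="0 0 161.298 79.123">
  <polyline points="18.942,51.324 85.895,68.663 69.766,8.078 28.188,24.072" fill="none" stroke="#ff00ff"/>
  <polyline points="47.235,35.637 51.760,39.848 68.749,28.414 83.544,17.091 81.485,21.635" fill="none" stroke="#000000"/>
  <polygon points="131.200,57.899 126.881,70.235 115.103,75.904 102.767,71.585 97.098,59.807 101.417,47.471 113.195,41.802 125.531,46.121" fill="none" stroke="#ff00ff"/>
</svg>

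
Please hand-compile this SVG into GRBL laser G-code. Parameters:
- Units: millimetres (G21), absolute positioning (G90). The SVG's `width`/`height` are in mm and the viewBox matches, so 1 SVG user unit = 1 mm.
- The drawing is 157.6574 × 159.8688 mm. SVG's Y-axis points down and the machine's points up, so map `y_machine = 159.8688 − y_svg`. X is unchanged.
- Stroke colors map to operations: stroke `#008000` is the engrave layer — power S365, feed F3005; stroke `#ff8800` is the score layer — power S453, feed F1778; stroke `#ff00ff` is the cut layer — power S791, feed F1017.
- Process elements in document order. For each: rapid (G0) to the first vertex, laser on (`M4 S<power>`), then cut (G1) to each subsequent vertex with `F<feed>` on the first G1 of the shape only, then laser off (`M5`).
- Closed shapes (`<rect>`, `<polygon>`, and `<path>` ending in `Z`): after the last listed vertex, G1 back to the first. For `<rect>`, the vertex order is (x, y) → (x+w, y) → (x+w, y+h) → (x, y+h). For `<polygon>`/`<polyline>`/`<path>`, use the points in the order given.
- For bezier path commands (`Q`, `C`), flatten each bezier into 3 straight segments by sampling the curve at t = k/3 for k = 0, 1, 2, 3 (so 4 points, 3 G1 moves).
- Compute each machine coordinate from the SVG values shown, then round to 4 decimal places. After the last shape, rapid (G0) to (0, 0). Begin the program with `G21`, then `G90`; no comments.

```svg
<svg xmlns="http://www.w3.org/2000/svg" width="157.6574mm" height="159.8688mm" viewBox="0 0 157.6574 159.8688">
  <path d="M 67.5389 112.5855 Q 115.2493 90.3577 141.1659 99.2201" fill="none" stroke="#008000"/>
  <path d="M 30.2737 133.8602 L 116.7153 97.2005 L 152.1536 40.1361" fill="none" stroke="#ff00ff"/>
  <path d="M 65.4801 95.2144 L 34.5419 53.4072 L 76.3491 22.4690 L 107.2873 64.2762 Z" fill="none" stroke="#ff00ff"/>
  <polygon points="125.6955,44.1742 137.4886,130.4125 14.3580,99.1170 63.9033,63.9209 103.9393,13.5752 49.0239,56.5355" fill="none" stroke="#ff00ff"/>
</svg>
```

G21
G90
G0 X67.5389 Y47.2833
M4 S365
G1 X96.9243 Y58.6474 F3005
G1 X121.4666 Y63.1025
G1 X141.1659 Y60.6487
M5
G0 X30.2737 Y26.0086
M4 S791
G1 X116.7153 Y62.6683 F1017
G1 X152.1536 Y119.7327
M5
G0 X65.4801 Y64.6544
M4 S791
G1 X34.5419 Y106.4616 F1017
G1 X76.3491 Y137.3998
G1 X107.2873 Y95.5926
G1 X65.4801 Y64.6544
M5
G0 X125.6955 Y115.6946
M4 S791
G1 X137.4886 Y29.4563 F1017
G1 X14.3580 Y60.7518
G1 X63.9033 Y95.9479
G1 X103.9393 Y146.2936
G1 X49.0239 Y103.3333
G1 X125.6955 Y115.6946
M5
G0 X0.0000 Y0.0000

viewBox `0 0 157.6574 159.8688` with mm width/height → 1 unit = 1 mm. Flip: y_m = 159.8688 − y_svg.

**Shape 1** — `<path>` quadratic bezier, stroke `#008000` → engrave (S365, F3005). Control points (SVG): P0=(67.5389,112.5855), P1=(115.2493,90.3577), P2=(141.1659,99.2201); sampled at t=k/3. Machine vertices: (67.5389,47.2833) → (96.9243,58.6474) → (121.4666,63.1025) → (141.1659,60.6487). Open path.

**Shape 2** — `<path>` open polyline, stroke `#ff00ff` → cut (S791, F1017). Machine vertices: (30.2737,26.0086) → (116.7153,62.6683) → (152.1536,119.7327). Open path.

**Shape 3** — `<path>` regular polygon, stroke `#ff00ff` → cut (S791, F1017). Machine vertices: (65.4801,64.6544) → (34.5419,106.4616) → (76.3491,137.3998) → (107.2873,95.5926) → (65.4801,64.6544). Closed: final G1 returns to the first vertex.

**Shape 4** — `<polygon>` closed polygon, stroke `#ff00ff` → cut (S791, F1017). Machine vertices: (125.6955,115.6946) → (137.4886,29.4563) → (14.3580,60.7518) → (63.9033,95.9479) → (103.9393,146.2936) → (49.0239,103.3333) → (125.6955,115.6946). Closed: final G1 returns to the first vertex.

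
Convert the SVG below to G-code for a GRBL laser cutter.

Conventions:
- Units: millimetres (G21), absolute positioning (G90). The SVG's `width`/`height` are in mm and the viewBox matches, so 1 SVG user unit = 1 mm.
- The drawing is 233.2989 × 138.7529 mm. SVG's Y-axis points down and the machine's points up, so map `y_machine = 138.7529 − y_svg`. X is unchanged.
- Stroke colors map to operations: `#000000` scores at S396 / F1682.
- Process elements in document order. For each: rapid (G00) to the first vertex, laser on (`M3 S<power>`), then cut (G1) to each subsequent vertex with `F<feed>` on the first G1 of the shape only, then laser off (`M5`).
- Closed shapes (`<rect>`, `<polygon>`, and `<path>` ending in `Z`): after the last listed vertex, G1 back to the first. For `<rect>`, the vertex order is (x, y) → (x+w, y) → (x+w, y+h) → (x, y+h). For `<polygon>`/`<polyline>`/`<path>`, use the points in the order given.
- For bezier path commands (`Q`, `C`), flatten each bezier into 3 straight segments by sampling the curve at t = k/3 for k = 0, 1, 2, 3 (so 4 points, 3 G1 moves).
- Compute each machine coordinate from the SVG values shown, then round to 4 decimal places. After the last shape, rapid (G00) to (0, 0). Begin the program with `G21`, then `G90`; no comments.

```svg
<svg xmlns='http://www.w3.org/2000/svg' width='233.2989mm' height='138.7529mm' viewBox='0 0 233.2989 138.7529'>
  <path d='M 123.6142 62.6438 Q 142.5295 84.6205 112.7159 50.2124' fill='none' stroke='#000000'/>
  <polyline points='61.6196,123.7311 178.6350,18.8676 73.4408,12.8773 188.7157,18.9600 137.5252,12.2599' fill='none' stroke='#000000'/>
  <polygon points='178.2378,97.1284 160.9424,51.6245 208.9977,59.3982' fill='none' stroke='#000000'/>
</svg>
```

G21
G90
G00 X123.6142 Y76.1091
M3 S396
G1 X130.8101 Y67.7229 F1682
G1 X127.1773 Y71.8667
G1 X112.7159 Y88.5405
M5
G00 X61.6196 Y15.0218
M3 S396
G1 X178.6350 Y119.8853 F1682
G1 X73.4408 Y125.8756
G1 X188.7157 Y119.7929
G1 X137.5252 Y126.4930
M5
G00 X178.2378 Y41.6245
M3 S396
G1 X160.9424 Y87.1284 F1682
G1 X208.9977 Y79.3547
G1 X178.2378 Y41.6245
M5
G00 X0.0000 Y0.0000

Since the viewBox matches the mm dimensions, user units are millimetres directly. The only transform is the Y-flip y_m = 138.7529 − y_svg.

Shape 1 is a quadratic bezier drawn with `<path>`. Its stroke #000000 means score at S396, F1682. After flipping Y the toolpath is (123.6142,76.1091) → (130.8101,67.7229) → (127.1773,71.8667) → (112.7159,88.5405).

Shape 2 is a open polyline drawn with `<polyline>`. Its stroke #000000 means score at S396, F1682. After flipping Y the toolpath is (61.6196,15.0218) → (178.6350,119.8853) → (73.4408,125.8756) → (188.7157,119.7929) → (137.5252,126.4930).

Shape 3 is a regular polygon drawn with `<polygon>`. Its stroke #000000 means score at S396, F1682. After flipping Y the toolpath is (178.2378,41.6245) → (160.9424,87.1284) → (208.9977,79.3547) → (178.2378,41.6245), returning to the start.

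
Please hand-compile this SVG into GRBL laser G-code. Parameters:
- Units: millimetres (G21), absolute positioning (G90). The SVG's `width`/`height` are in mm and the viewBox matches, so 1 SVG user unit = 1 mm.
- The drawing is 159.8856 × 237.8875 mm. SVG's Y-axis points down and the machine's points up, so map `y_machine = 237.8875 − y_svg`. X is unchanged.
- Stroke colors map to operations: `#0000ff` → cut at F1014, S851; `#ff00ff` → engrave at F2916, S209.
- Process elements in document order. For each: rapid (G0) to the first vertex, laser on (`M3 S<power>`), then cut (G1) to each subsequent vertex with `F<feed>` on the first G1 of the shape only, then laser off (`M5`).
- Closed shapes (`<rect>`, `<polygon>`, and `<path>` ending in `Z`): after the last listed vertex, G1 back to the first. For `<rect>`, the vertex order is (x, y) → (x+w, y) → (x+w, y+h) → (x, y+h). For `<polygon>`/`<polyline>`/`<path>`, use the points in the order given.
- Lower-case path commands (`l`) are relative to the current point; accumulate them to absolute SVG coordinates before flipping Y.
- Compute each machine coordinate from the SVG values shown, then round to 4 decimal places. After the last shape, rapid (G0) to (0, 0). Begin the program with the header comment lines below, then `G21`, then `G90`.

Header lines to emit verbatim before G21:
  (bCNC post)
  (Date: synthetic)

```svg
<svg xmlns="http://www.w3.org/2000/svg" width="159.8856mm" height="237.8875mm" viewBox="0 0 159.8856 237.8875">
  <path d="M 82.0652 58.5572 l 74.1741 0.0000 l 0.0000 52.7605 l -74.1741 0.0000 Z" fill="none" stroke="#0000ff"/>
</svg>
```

Since the viewBox matches the mm dimensions, user units are millimetres directly. The only transform is the Y-flip y_m = 237.8875 − y_svg.

Shape 1 is a rectangle drawn with `<path>`. Its stroke #0000ff means cut at S851, F1014. After flipping Y the toolpath is (82.0652,179.3303) → (156.2393,179.3303) → (156.2393,126.5698) → (82.0652,126.5698) → (82.0652,179.3303), returning to the start.

(bCNC post)
(Date: synthetic)
G21
G90
G0 X82.0652 Y179.3303
M3 S851
G1 X156.2393 Y179.3303 F1014
G1 X156.2393 Y126.5698
G1 X82.0652 Y126.5698
G1 X82.0652 Y179.3303
M5
G0 X0.0000 Y0.0000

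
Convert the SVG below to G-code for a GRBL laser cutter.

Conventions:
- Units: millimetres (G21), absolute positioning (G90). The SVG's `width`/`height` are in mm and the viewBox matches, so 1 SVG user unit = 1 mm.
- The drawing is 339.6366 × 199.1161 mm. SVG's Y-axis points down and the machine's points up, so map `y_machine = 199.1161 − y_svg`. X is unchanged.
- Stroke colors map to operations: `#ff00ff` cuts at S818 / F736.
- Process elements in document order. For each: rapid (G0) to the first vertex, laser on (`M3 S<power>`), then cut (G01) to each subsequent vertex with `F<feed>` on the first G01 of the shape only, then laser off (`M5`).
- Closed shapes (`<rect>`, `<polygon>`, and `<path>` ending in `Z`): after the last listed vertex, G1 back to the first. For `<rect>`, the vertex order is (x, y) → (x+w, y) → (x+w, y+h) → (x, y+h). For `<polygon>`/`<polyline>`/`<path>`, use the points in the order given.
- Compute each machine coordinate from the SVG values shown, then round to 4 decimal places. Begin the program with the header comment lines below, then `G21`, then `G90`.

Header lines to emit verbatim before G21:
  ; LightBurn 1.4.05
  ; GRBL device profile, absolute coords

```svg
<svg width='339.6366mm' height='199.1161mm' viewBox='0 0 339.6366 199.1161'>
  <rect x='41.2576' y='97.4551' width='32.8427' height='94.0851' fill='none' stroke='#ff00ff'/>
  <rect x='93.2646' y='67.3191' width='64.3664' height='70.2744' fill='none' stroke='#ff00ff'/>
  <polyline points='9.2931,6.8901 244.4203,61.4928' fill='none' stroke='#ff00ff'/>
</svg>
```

viewBox `0 0 339.6366 199.1161` with mm width/height → 1 unit = 1 mm. Flip: y_m = 199.1161 − y_svg.

**Shape 1** — `<rect>` rectangle, stroke `#ff00ff` → cut (S818, F736). Machine vertices: (41.2576,101.6610) → (74.1003,101.6610) → (74.1003,7.5759) → (41.2576,7.5759) → (41.2576,101.6610). Closed: final G1 returns to the first vertex.

**Shape 2** — `<rect>` rectangle, stroke `#ff00ff` → cut (S818, F736). Machine vertices: (93.2646,131.7970) → (157.6310,131.7970) → (157.6310,61.5226) → (93.2646,61.5226) → (93.2646,131.7970). Closed: final G1 returns to the first vertex.

**Shape 3** — `<polyline>` line segment, stroke `#ff00ff` → cut (S818, F736). Machine vertices: (9.2931,192.2260) → (244.4203,137.6233). Open path.

; LightBurn 1.4.05
; GRBL device profile, absolute coords
G21
G90
G0 X41.2576 Y101.6610
M3 S818
G01 X74.1003 Y101.6610 F736
G01 X74.1003 Y7.5759
G01 X41.2576 Y7.5759
G01 X41.2576 Y101.6610
M5
G0 X93.2646 Y131.7970
M3 S818
G01 X157.6310 Y131.7970 F736
G01 X157.6310 Y61.5226
G01 X93.2646 Y61.5226
G01 X93.2646 Y131.7970
M5
G0 X9.2931 Y192.2260
M3 S818
G01 X244.4203 Y137.6233 F736
M5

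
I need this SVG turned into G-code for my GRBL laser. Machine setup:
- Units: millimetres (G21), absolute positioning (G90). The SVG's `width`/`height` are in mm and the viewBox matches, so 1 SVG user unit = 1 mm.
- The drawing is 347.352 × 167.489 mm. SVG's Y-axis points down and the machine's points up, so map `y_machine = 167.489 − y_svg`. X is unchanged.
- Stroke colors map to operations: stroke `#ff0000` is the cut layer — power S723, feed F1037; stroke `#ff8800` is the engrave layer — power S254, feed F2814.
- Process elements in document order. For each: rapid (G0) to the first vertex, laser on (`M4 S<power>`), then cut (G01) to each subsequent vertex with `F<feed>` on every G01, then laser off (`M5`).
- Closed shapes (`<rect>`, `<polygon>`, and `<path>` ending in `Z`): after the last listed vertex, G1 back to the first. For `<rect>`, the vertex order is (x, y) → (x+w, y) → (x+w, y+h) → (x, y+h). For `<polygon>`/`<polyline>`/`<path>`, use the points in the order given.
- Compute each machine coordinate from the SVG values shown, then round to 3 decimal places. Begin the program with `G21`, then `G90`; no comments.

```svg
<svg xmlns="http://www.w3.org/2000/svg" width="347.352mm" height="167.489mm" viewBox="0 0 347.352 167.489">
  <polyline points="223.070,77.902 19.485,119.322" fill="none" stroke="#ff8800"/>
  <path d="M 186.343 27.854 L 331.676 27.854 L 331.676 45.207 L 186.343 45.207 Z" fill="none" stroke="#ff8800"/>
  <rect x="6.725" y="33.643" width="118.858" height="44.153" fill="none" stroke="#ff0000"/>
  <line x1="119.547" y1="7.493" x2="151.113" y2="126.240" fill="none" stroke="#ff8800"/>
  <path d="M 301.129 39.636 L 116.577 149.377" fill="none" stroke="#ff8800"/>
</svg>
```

G21
G90
G0 X223.070 Y89.587
M4 S254
G01 X19.485 Y48.167 F2814
M5
G0 X186.343 Y139.635
M4 S254
G01 X331.676 Y139.635 F2814
G01 X331.676 Y122.282 F2814
G01 X186.343 Y122.282 F2814
G01 X186.343 Y139.635 F2814
M5
G0 X6.725 Y133.846
M4 S723
G01 X125.583 Y133.846 F1037
G01 X125.583 Y89.693 F1037
G01 X6.725 Y89.693 F1037
G01 X6.725 Y133.846 F1037
M5
G0 X119.547 Y159.996
M4 S254
G01 X151.113 Y41.249 F2814
M5
G0 X301.129 Y127.853
M4 S254
G01 X116.577 Y18.112 F2814
M5

viewBox `0 0 347.352 167.489` with mm width/height → 1 unit = 1 mm. Flip: y_m = 167.489 − y_svg.

**Shape 1** — `<polyline>` line segment, stroke `#ff8800` → engrave (S254, F2814). Machine vertices: (223.070,89.587) → (19.485,48.167). Open path.

**Shape 2** — `<path>` rectangle, stroke `#ff8800` → engrave (S254, F2814). Machine vertices: (186.343,139.635) → (331.676,139.635) → (331.676,122.282) → (186.343,122.282) → (186.343,139.635). Closed: final G1 returns to the first vertex.

**Shape 3** — `<rect>` rectangle, stroke `#ff0000` → cut (S723, F1037). Machine vertices: (6.725,133.846) → (125.583,133.846) → (125.583,89.693) → (6.725,89.693) → (6.725,133.846). Closed: final G1 returns to the first vertex.

**Shape 4** — `<line>` line segment, stroke `#ff8800` → engrave (S254, F2814). Machine vertices: (119.547,159.996) → (151.113,41.249). Open path.

**Shape 5** — `<path>` line segment, stroke `#ff8800` → engrave (S254, F2814). Machine vertices: (301.129,127.853) → (116.577,18.112). Open path.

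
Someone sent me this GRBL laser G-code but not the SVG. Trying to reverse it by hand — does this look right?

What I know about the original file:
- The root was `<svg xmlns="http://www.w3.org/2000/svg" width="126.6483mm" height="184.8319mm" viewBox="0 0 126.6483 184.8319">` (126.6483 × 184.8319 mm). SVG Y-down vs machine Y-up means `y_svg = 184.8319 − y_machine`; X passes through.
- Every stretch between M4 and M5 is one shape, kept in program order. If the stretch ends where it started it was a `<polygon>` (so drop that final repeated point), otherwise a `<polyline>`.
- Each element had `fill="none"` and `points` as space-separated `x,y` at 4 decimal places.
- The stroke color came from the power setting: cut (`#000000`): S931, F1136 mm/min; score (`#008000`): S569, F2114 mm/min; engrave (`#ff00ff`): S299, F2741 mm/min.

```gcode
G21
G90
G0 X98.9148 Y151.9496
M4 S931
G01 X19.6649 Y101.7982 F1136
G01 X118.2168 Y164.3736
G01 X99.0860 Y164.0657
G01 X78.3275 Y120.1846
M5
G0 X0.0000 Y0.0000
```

<svg xmlns="http://www.w3.org/2000/svg" width="126.6483mm" height="184.8319mm" viewBox="0 0 126.6483 184.8319">
  <polyline points="98.9148,32.8823 19.6649,83.0337 118.2168,20.4583 99.0860,20.7662 78.3275,64.6473" fill="none" stroke="#000000"/>
</svg>

y_svg = 184.8319 − y_m. Every run uses S931, so all elements get stroke `#000000` (cut).

[1] open run; points: 98.9148,32.8823 19.6649,83.0337 118.2168,20.4583 99.0860,20.7662 78.3275,64.6473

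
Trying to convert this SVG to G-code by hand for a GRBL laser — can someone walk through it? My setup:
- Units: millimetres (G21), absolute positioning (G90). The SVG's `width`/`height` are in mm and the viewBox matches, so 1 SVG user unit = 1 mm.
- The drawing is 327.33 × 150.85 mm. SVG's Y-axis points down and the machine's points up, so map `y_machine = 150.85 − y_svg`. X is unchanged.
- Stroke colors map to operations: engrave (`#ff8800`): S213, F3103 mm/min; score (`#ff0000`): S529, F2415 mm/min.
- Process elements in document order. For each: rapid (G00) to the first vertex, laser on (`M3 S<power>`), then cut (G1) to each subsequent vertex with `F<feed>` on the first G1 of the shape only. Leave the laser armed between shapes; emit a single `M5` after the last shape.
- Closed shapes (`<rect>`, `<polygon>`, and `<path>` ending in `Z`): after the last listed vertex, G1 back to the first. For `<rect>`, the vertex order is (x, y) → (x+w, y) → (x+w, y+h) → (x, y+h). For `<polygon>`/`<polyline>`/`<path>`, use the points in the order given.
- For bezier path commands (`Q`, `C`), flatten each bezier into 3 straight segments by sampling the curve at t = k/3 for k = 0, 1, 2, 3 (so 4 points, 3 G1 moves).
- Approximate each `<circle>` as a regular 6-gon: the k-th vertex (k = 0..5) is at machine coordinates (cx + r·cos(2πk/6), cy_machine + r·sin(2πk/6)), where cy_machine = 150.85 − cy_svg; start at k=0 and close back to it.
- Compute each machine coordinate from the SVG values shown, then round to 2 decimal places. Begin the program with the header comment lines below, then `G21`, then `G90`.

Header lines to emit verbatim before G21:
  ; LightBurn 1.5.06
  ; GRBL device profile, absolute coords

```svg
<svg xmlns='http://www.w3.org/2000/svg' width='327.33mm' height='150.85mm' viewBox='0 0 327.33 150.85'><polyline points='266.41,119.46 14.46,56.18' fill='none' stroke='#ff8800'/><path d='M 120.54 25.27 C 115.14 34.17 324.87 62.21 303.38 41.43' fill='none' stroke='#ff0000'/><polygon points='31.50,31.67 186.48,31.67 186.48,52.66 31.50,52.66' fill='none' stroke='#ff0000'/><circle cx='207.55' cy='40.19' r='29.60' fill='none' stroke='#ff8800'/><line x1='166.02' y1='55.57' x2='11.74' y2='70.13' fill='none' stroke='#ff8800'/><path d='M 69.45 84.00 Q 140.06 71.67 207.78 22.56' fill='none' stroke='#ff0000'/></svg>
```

; LightBurn 1.5.06
; GRBL device profile, absolute coords
G21
G90
G00 X266.41 Y31.39
M3 S213
G1 X14.46 Y94.67 F3103
G00 X120.54 Y125.58
M3 S529
G1 X170.32 Y112.82 F2415
G1 X264.33 Y102.40
G1 X303.38 Y109.42
G00 X31.50 Y119.18
M3 S529
G1 X186.48 Y119.18 F2415
G1 X186.48 Y98.19
G1 X31.50 Y98.19
G1 X31.50 Y119.18
G00 X237.15 Y110.66
M3 S213
G1 X222.35 Y136.29 F3103
G1 X192.75 Y136.29
G1 X177.95 Y110.66
G1 X192.75 Y85.03
G1 X222.35 Y85.03
G1 X237.15 Y110.66
G00 X166.02 Y95.28
M3 S213
G1 X11.74 Y80.72 F3103
G00 X69.45 Y66.85
M3 S529
G1 X116.20 Y79.16 F2415
G1 X162.31 Y99.64
G1 X207.78 Y128.29
M5

viewBox `0 0 327.33 150.85` with mm width/height → 1 unit = 1 mm. Flip: y_m = 150.85 − y_svg.

**Shape 1** — `<polyline>` line segment, stroke `#ff8800` → engrave (S213, F3103). Machine vertices: (266.41,31.39) → (14.46,94.67). Open path.

**Shape 2** — `<path>` cubic bezier, stroke `#ff0000` → score (S529, F2415). Control points (SVG): P0=(120.54,25.27), P1=(115.14,34.17), P2=(324.87,62.21), P3=(303.38,41.43); sampled at t=k/3. Machine vertices: (120.54,125.58) → (170.32,112.82) → (264.33,102.40) → (303.38,109.42). Open path.

**Shape 3** — `<polygon>` rectangle, stroke `#ff0000` → score (S529, F2415). Machine vertices: (31.50,119.18) → (186.48,119.18) → (186.48,98.19) → (31.50,98.19) → (31.50,119.18). Closed: final G1 returns to the first vertex.

**Shape 4** — `<circle>` circle, stroke `#ff8800` → engrave (S213, F3103). Machine vertices: (237.15,110.66) → (222.35,136.29) → (192.75,136.29) → (177.95,110.66) → (192.75,85.03) → (222.35,85.03) → (237.15,110.66). Closed: final G1 returns to the first vertex.

**Shape 5** — `<line>` line segment, stroke `#ff8800` → engrave (S213, F3103). Machine vertices: (166.02,95.28) → (11.74,80.72). Open path.

**Shape 6** — `<path>` quadratic bezier, stroke `#ff0000` → score (S529, F2415). Control points (SVG): P0=(69.45,84.00), P1=(140.06,71.67), P2=(207.78,22.56); sampled at t=k/3. Machine vertices: (69.45,66.85) → (116.20,79.16) → (162.31,99.64) → (207.78,128.29). Open path.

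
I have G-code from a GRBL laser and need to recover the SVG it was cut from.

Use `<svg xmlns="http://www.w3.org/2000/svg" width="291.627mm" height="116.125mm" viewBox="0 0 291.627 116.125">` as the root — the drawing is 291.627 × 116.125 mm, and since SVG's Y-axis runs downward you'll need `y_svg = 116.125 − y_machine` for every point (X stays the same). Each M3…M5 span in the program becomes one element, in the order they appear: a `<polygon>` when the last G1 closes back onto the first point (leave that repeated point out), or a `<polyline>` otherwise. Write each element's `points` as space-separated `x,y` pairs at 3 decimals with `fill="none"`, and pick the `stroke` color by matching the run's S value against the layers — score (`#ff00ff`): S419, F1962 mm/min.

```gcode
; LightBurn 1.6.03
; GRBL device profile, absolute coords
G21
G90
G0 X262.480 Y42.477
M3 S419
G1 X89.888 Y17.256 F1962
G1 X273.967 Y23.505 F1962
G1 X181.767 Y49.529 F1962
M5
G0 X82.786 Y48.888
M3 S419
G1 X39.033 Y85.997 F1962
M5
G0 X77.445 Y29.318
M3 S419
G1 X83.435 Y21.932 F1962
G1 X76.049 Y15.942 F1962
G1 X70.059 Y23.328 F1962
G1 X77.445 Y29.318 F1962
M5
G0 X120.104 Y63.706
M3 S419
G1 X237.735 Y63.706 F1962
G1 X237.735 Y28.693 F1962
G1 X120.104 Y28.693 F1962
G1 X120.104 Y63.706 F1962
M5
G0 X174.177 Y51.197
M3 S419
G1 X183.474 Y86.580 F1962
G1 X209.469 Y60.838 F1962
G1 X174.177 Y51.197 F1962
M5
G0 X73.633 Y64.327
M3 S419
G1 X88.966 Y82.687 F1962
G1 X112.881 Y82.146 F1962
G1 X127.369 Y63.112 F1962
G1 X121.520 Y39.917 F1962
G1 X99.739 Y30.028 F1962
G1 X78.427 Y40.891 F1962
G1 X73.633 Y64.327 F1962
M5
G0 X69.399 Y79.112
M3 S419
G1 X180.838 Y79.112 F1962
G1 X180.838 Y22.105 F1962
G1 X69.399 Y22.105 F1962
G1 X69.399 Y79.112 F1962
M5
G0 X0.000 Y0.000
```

Each laser-on run becomes one SVG element. Flip Y back into SVG space with y_svg = 116.125 − y_machine. Every run uses S419, so all elements get stroke `#ff00ff` (score).

Run 1: The run is open, so emit a `<polyline>` with points (Y-flipped): 262.480,73.648 89.888,98.869 273.967,92.620 181.767,66.596.

Run 2: The run is open, so emit a `<polyline>` with points (Y-flipped): 82.786,67.237 39.033,30.128.

Run 3: The run returns to its start, so emit a `<polygon>` with points (Y-flipped): 77.445,86.807 83.435,94.193 76.049,100.183 70.059,92.797.

Run 4: The run returns to its start, so emit a `<polygon>` with points (Y-flipped): 120.104,52.419 237.735,52.419 237.735,87.432 120.104,87.432.

Run 5: The run returns to its start, so emit a `<polygon>` with points (Y-flipped): 174.177,64.928 183.474,29.545 209.469,55.287.

Run 6: The run returns to its start, so emit a `<polygon>` with points (Y-flipped): 73.633,51.798 88.966,33.438 112.881,33.979 127.369,53.013 121.520,76.208 99.739,86.097 78.427,75.234.

Run 7: The run returns to its start, so emit a `<polygon>` with points (Y-flipped): 69.399,37.013 180.838,37.013 180.838,94.020 69.399,94.020.

<svg xmlns="http://www.w3.org/2000/svg" width="291.627mm" height="116.125mm" viewBox="0 0 291.627 116.125">
  <polyline points="262.480,73.648 89.888,98.869 273.967,92.620 181.767,66.596" fill="none" stroke="#ff00ff"/>
  <polyline points="82.786,67.237 39.033,30.128" fill="none" stroke="#ff00ff"/>
  <polygon points="77.445,86.807 83.435,94.193 76.049,100.183 70.059,92.797" fill="none" stroke="#ff00ff"/>
  <polygon points="120.104,52.419 237.735,52.419 237.735,87.432 120.104,87.432" fill="none" stroke="#ff00ff"/>
  <polygon points="174.177,64.928 183.474,29.545 209.469,55.287" fill="none" stroke="#ff00ff"/>
  <polygon points="73.633,51.798 88.966,33.438 112.881,33.979 127.369,53.013 121.520,76.208 99.739,86.097 78.427,75.234" fill="none" stroke="#ff00ff"/>
  <polygon points="69.399,37.013 180.838,37.013 180.838,94.020 69.399,94.020" fill="none" stroke="#ff00ff"/>
</svg>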